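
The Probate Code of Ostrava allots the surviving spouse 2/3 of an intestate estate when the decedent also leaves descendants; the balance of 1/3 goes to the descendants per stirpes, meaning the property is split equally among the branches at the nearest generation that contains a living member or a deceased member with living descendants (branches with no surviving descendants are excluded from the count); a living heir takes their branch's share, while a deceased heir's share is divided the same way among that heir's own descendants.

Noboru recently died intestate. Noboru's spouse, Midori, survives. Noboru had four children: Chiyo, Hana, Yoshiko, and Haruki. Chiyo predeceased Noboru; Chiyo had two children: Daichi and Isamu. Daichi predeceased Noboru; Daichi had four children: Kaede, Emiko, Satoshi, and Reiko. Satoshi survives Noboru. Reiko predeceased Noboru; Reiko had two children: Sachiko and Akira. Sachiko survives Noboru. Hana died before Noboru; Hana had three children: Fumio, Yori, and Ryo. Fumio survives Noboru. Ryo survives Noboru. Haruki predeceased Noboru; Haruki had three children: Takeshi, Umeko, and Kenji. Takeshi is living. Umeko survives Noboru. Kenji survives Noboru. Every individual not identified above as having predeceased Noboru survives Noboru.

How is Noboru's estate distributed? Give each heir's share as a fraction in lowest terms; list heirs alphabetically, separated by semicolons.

Midori, as surviving spouse, takes 2/3.
The remaining 1/3 passes to Noboru's descendants per stirpes.
The 1/3 is divided into 4 equal shares of 1/12 among Chiyo, Hana, Yoshiko, Haruki.
Chiyo predeceased; the 1/12 allotted to Chiyo's branch passes to Chiyo's issue by representation.
The 1/12 is divided into 2 equal shares of 1/24 among Daichi, Isamu.
Daichi predeceased; the 1/24 allotted to Daichi's branch passes to Daichi's issue by representation.
The 1/24 is divided into 4 equal shares of 1/96 among Kaede, Emiko, Satoshi, Reiko.
Kaede is living and takes 1/96.
Emiko is living and takes 1/96.
Satoshi is living and takes 1/96.
Reiko predeceased; the 1/96 allotted to Reiko's branch passes to Reiko's issue by representation.
The 1/96 is divided into 2 equal shares of 1/192 among Sachiko, Akira.
Sachiko is living and takes 1/192.
Akira is living and takes 1/192.
Isamu is living and takes 1/24.
Hana predeceased; the 1/12 allotted to Hana's branch passes to Hana's issue by representation.
The 1/12 is divided into 3 equal shares of 1/36 among Fumio, Yori, Ryo.
Fumio is living and takes 1/36.
Yori is living and takes 1/36.
Ryo is living and takes 1/36.
Yoshiko is living and takes 1/12.
Haruki predeceased; the 1/12 allotted to Haruki's branch passes to Haruki's issue by representation.
The 1/12 is divided into 3 equal shares of 1/36 among Takeshi, Umeko, Kenji.
Takeshi is living and takes 1/36.
Umeko is living and takes 1/36.
Kenji is living and takes 1/36.

Akira 1/192; Emiko 1/96; Fumio 1/36; Isamu 1/24; Kaede 1/96; Kenji 1/36; Midori 2/3; Ryo 1/36; Sachiko 1/192; Satoshi 1/96; Takeshi 1/36; Umeko 1/36; Yori 1/36; Yoshiko 1/12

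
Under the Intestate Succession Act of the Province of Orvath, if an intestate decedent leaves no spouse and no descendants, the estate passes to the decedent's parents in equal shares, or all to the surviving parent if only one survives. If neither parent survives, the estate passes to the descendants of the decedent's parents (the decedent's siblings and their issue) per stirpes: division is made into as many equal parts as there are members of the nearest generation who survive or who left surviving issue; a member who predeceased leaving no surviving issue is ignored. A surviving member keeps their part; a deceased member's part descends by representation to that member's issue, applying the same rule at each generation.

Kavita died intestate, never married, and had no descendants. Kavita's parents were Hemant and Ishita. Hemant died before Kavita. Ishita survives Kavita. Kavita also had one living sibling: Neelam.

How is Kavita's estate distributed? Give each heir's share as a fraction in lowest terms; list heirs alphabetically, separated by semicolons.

Only one parent, Ishita, survives, so Ishita takes the entire estate. The siblings take nothing because a surviving parent has priority.

Ishita 1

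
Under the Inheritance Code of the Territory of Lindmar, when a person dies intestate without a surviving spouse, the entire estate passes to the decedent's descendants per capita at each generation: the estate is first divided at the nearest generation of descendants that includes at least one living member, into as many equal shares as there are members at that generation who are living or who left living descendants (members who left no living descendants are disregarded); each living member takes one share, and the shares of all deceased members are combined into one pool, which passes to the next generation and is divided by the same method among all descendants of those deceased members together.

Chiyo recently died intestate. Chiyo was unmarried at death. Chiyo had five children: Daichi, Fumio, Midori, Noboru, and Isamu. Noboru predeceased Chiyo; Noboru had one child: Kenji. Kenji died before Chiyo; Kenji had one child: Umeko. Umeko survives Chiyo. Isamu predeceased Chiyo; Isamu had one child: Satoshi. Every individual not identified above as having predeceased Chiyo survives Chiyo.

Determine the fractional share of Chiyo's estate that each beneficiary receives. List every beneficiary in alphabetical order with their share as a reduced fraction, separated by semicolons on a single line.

There is no surviving spouse, so the entire estate passes to Chiyo's descendants per capita at each generation.
At generation 1 (Daichi, Fumio, Midori, Noboru, Isamu) there are 5 shares of (1)/5 = 1/5 each.
Living: Daichi, Fumio, and Midori — each takes 1/5.
Deceased: Noboru and Isamu. Their combined 2/5 is pooled and carried to generation 2.
At generation 2 (Kenji, Satoshi) there are 2 shares of (2/5)/2 = 1/5 each.
Living: Satoshi — each takes 1/5.
Deceased: Kenji. That 1/5 share is carried to generation 3.
At generation 3 (Umeko) there are 1 shares of (1/5)/1 = 1/5 each.
Living: Umeko — each takes 1/5.

Daichi 1/5; Fumio 1/5; Midori 1/5; Satoshi 1/5; Umeko 1/5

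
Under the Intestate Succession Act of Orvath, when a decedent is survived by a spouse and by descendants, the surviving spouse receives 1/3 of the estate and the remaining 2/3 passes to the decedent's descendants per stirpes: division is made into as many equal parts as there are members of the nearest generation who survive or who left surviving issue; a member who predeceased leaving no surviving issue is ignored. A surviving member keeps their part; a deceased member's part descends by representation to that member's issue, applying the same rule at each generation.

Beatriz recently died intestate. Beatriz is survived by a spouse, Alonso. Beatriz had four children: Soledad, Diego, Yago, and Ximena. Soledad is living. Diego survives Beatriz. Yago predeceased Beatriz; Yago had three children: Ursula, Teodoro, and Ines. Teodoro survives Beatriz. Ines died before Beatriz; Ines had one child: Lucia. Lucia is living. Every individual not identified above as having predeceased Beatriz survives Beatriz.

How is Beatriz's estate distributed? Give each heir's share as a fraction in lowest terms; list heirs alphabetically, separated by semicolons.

Alonso 1/3; Diego 1/6; Lucia 1/18; Soledad 1/6; Teodoro 1/18; Ursula 1/18; Ximena 1/6

Alonso, as surviving spouse, takes 1/3.
The remaining 2/3 passes to Beatriz's descendants per stirpes.
The 2/3 is divided into 4 equal shares of 1/6 among Soledad, Diego, Yago, Ximena.
Soledad is living and takes 1/6.
Diego is living and takes 1/6.
Yago predeceased; the 1/6 allotted to Yago's branch passes to Yago's issue by representation.
The 1/6 is divided into 3 equal shares of 1/18 among Ursula, Teodoro, Ines.
Ursula is living and takes 1/18.
Teodoro is living and takes 1/18.
Ines predeceased; the 1/18 allotted to Ines's branch passes to Ines's issue by representation.
Lucia is the sole taker at this level and receives the full 1/18.
Ximena is living and takes 1/6.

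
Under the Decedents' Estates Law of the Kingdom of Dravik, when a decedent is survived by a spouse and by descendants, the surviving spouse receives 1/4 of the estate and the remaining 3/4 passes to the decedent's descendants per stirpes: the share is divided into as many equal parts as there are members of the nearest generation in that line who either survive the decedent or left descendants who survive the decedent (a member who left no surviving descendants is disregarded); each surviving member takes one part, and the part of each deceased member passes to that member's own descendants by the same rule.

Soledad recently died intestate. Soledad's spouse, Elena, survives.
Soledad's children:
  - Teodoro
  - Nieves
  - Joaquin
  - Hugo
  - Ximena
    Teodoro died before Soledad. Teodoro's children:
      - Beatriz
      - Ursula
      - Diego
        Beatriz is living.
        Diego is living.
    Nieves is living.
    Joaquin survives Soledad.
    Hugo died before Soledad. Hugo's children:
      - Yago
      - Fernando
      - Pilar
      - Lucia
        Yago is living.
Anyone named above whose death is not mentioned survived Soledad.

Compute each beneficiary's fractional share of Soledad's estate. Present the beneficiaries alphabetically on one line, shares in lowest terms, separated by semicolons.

Elena, as surviving spouse, takes 1/4.
The remaining 3/4 passes to Soledad's descendants per stirpes.
The 3/4 is divided into 5 equal shares of 3/20 among Teodoro, Nieves, Joaquin, Hugo, Ximena.
Teodoro predeceased; the 3/20 allotted to Teodoro's branch passes to Teodoro's issue by representation.
The 3/20 is divided into 3 equal shares of 1/20 among Beatriz, Ursula, Diego.
Beatriz is living and takes 1/20.
Ursula is living and takes 1/20.
Diego is living and takes 1/20.
Nieves is living and takes 3/20.
Joaquin is living and takes 3/20.
Hugo predeceased; the 3/20 allotted to Hugo's branch passes to Hugo's issue by representation.
The 3/20 is divided into 4 equal shares of 3/80 among Yago, Fernando, Pilar, Lucia.
Yago is living and takes 3/80.
Fernando is living and takes 3/80.
Pilar is living and takes 3/80.
Lucia is living and takes 3/80.
Ximena is living and takes 3/20.

Beatriz 1/20; Diego 1/20; Elena 1/4; Fernando 3/80; Joaquin 3/20; Lucia 3/80; Nieves 3/20; Pilar 3/80; Ursula 1/20; Ximena 3/20; Yago 3/80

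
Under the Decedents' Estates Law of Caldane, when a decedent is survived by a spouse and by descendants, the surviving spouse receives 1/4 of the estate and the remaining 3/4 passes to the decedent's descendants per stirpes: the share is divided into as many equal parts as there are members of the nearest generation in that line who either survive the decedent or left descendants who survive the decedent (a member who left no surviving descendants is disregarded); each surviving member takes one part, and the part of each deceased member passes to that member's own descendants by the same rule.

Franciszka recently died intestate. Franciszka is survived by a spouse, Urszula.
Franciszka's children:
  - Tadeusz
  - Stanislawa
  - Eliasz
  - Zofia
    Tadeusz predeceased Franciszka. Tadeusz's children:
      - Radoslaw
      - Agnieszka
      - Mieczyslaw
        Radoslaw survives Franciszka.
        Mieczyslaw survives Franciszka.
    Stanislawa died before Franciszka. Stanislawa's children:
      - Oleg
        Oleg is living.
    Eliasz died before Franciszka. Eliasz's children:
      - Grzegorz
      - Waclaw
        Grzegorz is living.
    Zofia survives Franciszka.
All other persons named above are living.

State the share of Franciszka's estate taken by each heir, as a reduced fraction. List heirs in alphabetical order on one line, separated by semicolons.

Agnieszka 1/16; Grzegorz 3/32; Mieczyslaw 1/16; Oleg 3/16; Radoslaw 1/16; Urszula 1/4; Waclaw 3/32; Zofia 3/16

Urszula, as surviving spouse, takes 1/4.
The remaining 3/4 passes to Franciszka's descendants per stirpes.
The 3/4 is divided into 4 equal shares of 3/16 among Tadeusz, Stanislawa, Eliasz, Zofia.
Tadeusz predeceased; the 3/16 allotted to Tadeusz's branch passes to Tadeusz's issue by representation.
The 3/16 is divided into 3 equal shares of 1/16 among Radoslaw, Agnieszka, Mieczyslaw.
Radoslaw is living and takes 1/16.
Agnieszka is living and takes 1/16.
Mieczyslaw is living and takes 1/16.
Stanislawa predeceased; the 3/16 allotted to Stanislawa's branch passes to Stanislawa's issue by representation.
Oleg is the sole taker at this level and receives the full 3/16.
Eliasz predeceased; the 3/16 allotted to Eliasz's branch passes to Eliasz's issue by representation.
The 3/16 is divided into 2 equal shares of 3/32 among Grzegorz, Waclaw.
Grzegorz is living and takes 3/32.
Waclaw is living and takes 3/32.
Zofia is living and takes 3/16.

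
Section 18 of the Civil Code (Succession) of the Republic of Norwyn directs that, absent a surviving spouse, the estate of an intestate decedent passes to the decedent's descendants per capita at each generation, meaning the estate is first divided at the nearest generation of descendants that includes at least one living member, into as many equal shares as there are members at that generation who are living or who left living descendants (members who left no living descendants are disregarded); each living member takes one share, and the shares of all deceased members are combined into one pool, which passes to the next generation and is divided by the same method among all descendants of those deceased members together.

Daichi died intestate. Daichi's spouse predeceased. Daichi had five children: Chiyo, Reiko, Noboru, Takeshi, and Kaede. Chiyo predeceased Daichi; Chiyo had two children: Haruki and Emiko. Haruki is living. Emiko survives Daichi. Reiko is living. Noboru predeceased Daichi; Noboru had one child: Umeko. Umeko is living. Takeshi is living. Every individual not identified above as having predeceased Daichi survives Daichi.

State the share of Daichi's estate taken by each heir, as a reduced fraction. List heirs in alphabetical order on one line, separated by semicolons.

There is no surviving spouse, so the entire estate passes to Daichi's descendants per capita at each generation.
At generation 1 (Chiyo, Reiko, Noboru, Takeshi, Kaede) there are 5 shares of (1)/5 = 1/5 each.
Living: Reiko, Takeshi, and Kaede — each takes 1/5.
Deceased: Chiyo and Noboru. Their combined 2/5 is pooled and carried to generation 2.
At generation 2 (Haruki, Emiko, Umeko) there are 3 shares of (2/5)/3 = 2/15 each.
Living: Haruki, Emiko, and Umeko — each takes 2/15.

Emiko 2/15; Haruki 2/15; Kaede 1/5; Reiko 1/5; Takeshi 1/5; Umeko 2/15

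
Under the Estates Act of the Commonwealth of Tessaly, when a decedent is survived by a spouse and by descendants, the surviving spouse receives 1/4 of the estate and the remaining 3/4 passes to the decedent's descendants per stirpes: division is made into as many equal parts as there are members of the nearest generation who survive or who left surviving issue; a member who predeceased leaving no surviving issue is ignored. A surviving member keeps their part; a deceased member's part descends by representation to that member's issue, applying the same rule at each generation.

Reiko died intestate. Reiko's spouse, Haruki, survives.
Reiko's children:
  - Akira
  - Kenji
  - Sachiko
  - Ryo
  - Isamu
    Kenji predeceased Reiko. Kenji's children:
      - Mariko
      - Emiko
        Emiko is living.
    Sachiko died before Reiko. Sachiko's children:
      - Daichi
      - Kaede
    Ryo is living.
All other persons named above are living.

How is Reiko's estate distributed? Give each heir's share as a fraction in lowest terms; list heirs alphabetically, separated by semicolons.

Haruki, as surviving spouse, takes 1/4.
The remaining 3/4 passes to Reiko's descendants per stirpes.
The 3/4 is divided into 5 equal shares of 3/20 among Akira, Kenji, Sachiko, Ryo, Isamu.
Akira is living and takes 3/20.
Kenji predeceased; the 3/20 allotted to Kenji's branch passes to Kenji's issue by representation.
The 3/20 is divided into 2 equal shares of 3/40 among Mariko, Emiko.
Mariko is living and takes 3/40.
Emiko is living and takes 3/40.
Sachiko predeceased; the 3/20 allotted to Sachiko's branch passes to Sachiko's issue by representation.
The 3/20 is divided into 2 equal shares of 3/40 among Daichi, Kaede.
Daichi is living and takes 3/40.
Kaede is living and takes 3/40.
Ryo is living and takes 3/20.
Isamu is living and takes 3/20.

Akira 3/20; Daichi 3/40; Emiko 3/40; Haruki 1/4; Isamu 3/20; Kaede 3/40; Mariko 3/40; Ryo 3/20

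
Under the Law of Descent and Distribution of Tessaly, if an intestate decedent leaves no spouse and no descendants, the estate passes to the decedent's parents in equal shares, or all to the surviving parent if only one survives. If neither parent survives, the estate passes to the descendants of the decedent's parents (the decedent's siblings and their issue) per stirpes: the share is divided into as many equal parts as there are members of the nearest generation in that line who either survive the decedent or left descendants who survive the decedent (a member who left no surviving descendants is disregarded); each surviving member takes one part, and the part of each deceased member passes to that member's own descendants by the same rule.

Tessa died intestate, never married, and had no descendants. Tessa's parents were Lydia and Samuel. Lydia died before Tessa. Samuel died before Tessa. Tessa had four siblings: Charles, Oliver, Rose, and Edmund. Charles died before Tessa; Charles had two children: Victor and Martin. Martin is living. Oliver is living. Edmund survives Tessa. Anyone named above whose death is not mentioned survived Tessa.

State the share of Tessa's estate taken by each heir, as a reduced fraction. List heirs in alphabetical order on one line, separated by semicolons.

Neither parent survives and there are no descendants, so the estate passes to Tessa's siblings and their issue per stirpes.
The estate is divided into 4 equal shares of 1/4 among Charles, Oliver, Rose, Edmund.
Charles predeceased; the 1/4 allotted to Charles's branch passes to Charles's issue by representation.
The 1/4 is divided into 2 equal shares of 1/8 among Victor, Martin.
Victor is living and takes 1/8.
Martin is living and takes 1/8.
Oliver is living and takes 1/4.
Rose is living and takes 1/4.
Edmund is living and takes 1/4.

Edmund 1/4; Martin 1/8; Oliver 1/4; Rose 1/4; Victor 1/8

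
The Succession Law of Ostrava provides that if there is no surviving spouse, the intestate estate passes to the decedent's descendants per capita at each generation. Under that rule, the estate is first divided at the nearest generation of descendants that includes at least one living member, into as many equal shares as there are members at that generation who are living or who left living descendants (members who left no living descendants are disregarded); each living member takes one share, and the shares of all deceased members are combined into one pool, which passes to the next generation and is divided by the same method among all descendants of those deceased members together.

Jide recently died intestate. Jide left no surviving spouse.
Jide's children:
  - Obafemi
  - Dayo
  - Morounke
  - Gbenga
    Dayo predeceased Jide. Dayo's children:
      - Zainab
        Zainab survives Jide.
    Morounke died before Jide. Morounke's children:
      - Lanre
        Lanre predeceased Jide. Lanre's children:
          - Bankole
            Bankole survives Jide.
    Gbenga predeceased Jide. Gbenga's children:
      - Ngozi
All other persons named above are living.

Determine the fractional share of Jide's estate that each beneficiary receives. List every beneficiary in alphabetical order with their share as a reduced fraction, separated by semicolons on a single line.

Bankole 1/4; Ngozi 1/4; Obafemi 1/4; Zainab 1/4

There is no surviving spouse, so the entire estate passes to Jide's descendants per capita at each generation.
At generation 1 (Obafemi, Dayo, Morounke, Gbenga) there are 4 shares of (1)/4 = 1/4 each.
Living: Obafemi — each takes 1/4.
Deceased: Dayo, Morounke, and Gbenga. Their combined 3/4 is pooled and carried to generation 2.
At generation 2 (Zainab, Lanre, Ngozi) there are 3 shares of (3/4)/3 = 1/4 each.
Living: Zainab and Ngozi — each takes 1/4.
Deceased: Lanre. That 1/4 share is carried to generation 3.
At generation 3 (Bankole) there are 1 shares of (1/4)/1 = 1/4 each.
Living: Bankole — each takes 1/4.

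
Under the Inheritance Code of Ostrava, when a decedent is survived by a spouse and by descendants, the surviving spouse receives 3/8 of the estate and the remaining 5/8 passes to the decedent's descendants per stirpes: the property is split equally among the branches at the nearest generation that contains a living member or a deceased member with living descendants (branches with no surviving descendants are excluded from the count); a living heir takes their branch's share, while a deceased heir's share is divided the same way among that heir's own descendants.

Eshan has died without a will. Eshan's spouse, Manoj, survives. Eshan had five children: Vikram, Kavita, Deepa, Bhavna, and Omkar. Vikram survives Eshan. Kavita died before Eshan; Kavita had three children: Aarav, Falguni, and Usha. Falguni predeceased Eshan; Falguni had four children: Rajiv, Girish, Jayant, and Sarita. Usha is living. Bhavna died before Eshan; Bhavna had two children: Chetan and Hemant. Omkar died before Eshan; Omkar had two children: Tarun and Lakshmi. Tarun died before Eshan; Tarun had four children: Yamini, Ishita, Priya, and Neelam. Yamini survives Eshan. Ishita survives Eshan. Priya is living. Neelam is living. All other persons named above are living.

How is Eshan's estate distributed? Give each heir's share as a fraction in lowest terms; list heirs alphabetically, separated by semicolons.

Aarav 1/24; Chetan 1/16; Deepa 1/8; Girish 1/96; Hemant 1/16; Ishita 1/64; Jayant 1/96; Lakshmi 1/16; Manoj 3/8; Neelam 1/64; Priya 1/64; Rajiv 1/96; Sarita 1/96; Usha 1/24; Vikram 1/8; Yamini 1/64

Manoj, as surviving spouse, takes 3/8.
The remaining 5/8 passes to Eshan's descendants per stirpes.
The 5/8 is divided into 5 equal shares of 1/8 among Vikram, Kavita, Deepa, Bhavna, Omkar.
Vikram is living and takes 1/8.
Kavita predeceased; the 1/8 allotted to Kavita's branch passes to Kavita's issue by representation.
The 1/8 is divided into 3 equal shares of 1/24 among Aarav, Falguni, Usha.
Aarav is living and takes 1/24.
Falguni predeceased; the 1/24 allotted to Falguni's branch passes to Falguni's issue by representation.
The 1/24 is divided into 4 equal shares of 1/96 among Rajiv, Girish, Jayant, Sarita.
Rajiv is living and takes 1/96.
Girish is living and takes 1/96.
Jayant is living and takes 1/96.
Sarita is living and takes 1/96.
Usha is living and takes 1/24.
Deepa is living and takes 1/8.
Bhavna predeceased; the 1/8 allotted to Bhavna's branch passes to Bhavna's issue by representation.
The 1/8 is divided into 2 equal shares of 1/16 among Chetan, Hemant.
Chetan is living and takes 1/16.
Hemant is living and takes 1/16.
Omkar predeceased; the 1/8 allotted to Omkar's branch passes to Omkar's issue by representation.
The 1/8 is divided into 2 equal shares of 1/16 among Tarun, Lakshmi.
Tarun predeceased; the 1/16 allotted to Tarun's branch passes to Tarun's issue by representation.
The 1/16 is divided into 4 equal shares of 1/64 among Yamini, Ishita, Priya, Neelam.
Yamini is living and takes 1/64.
Ishita is living and takes 1/64.
Priya is living and takes 1/64.
Neelam is living and takes 1/64.
Lakshmi is living and takes 1/16.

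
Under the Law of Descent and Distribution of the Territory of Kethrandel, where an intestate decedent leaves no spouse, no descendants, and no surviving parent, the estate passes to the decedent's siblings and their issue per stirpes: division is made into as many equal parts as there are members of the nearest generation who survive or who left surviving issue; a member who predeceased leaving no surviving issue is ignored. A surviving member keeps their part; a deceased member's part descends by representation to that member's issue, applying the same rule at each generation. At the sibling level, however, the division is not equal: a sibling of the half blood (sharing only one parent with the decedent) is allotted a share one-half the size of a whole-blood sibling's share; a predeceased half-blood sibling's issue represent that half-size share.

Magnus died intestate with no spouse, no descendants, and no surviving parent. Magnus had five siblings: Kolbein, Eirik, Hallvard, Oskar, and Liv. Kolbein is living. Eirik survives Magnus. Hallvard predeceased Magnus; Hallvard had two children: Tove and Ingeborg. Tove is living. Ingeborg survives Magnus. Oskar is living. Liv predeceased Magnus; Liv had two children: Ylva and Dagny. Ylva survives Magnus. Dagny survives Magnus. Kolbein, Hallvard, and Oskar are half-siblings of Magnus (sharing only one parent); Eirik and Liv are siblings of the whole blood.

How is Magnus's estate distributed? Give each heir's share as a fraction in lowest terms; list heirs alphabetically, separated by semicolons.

No spouse, descendants, or parent survives, so the estate passes to Magnus's siblings per stirpes.
Half-blood siblings count for one-half the weight of whole-blood siblings at the initial division.
Dividing 1 in proportion to weights (total weight 7/2): Kolbein (weight 1/2) → 1/7; Eirik (weight 1) → 2/7; Hallvard (weight 1/2) → 1/7; Oskar (weight 1/2) → 1/7; Liv (weight 1) → 2/7.
Kolbein is living and takes 1/7.
Eirik is living and takes 2/7.
Hallvard predeceased; the 1/7 allotted to Hallvard's branch passes to Hallvard's issue by representation.
The 1/7 is divided into 2 equal shares of 1/14 among Tove, Ingeborg.
Tove is living and takes 1/14.
Ingeborg is living and takes 1/14.
Oskar is living and takes 1/7.
Liv predeceased; the 2/7 allotted to Liv's branch passes to Liv's issue by representation.
The 2/7 is divided into 2 equal shares of 1/7 among Ylva, Dagny.
Ylva is living and takes 1/7.
Dagny is living and takes 1/7.

Dagny 1/7; Eirik 2/7; Ingeborg 1/14; Kolbein 1/7; Oskar 1/7; Tove 1/14; Ylva 1/7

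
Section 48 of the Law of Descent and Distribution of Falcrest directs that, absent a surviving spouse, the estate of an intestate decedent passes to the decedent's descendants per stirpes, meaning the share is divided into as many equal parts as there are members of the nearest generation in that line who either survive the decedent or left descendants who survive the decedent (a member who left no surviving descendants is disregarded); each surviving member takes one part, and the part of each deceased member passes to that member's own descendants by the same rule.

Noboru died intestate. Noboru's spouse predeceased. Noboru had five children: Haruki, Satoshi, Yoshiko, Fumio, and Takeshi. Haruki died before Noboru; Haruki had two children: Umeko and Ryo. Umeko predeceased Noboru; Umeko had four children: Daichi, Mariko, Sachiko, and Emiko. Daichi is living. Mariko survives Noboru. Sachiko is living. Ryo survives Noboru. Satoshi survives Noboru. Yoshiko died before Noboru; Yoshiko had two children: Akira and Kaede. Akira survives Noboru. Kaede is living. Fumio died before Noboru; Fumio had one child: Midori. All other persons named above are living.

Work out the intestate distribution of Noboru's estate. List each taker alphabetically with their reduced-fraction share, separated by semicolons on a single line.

There is no surviving spouse, so the entire estate passes to Noboru's descendants per stirpes.
The estate is divided into 5 equal shares of 1/5 among Haruki, Satoshi, Yoshiko, Fumio, Takeshi.
Haruki predeceased; the 1/5 allotted to Haruki's branch passes to Haruki's issue by representation.
The 1/5 is divided into 2 equal shares of 1/10 among Umeko, Ryo.
Umeko predeceased; the 1/10 allotted to Umeko's branch passes to Umeko's issue by representation.
The 1/10 is divided into 4 equal shares of 1/40 among Daichi, Mariko, Sachiko, Emiko.
Daichi is living and takes 1/40.
Mariko is living and takes 1/40.
Sachiko is living and takes 1/40.
Emiko is living and takes 1/40.
Ryo is living and takes 1/10.
Satoshi is living and takes 1/5.
Yoshiko predeceased; the 1/5 allotted to Yoshiko's branch passes to Yoshiko's issue by representation.
The 1/5 is divided into 2 equal shares of 1/10 among Akira, Kaede.
Akira is living and takes 1/10.
Kaede is living and takes 1/10.
Fumio predeceased; the 1/5 allotted to Fumio's branch passes to Fumio's issue by representation.
Midori is the sole taker at this level and receives the full 1/5.
Takeshi is living and takes 1/5.

Akira 1/10; Daichi 1/40; Emiko 1/40; Kaede 1/10; Mariko 1/40; Midori 1/5; Ryo 1/10; Sachiko 1/40; Satoshi 1/5; Takeshi 1/5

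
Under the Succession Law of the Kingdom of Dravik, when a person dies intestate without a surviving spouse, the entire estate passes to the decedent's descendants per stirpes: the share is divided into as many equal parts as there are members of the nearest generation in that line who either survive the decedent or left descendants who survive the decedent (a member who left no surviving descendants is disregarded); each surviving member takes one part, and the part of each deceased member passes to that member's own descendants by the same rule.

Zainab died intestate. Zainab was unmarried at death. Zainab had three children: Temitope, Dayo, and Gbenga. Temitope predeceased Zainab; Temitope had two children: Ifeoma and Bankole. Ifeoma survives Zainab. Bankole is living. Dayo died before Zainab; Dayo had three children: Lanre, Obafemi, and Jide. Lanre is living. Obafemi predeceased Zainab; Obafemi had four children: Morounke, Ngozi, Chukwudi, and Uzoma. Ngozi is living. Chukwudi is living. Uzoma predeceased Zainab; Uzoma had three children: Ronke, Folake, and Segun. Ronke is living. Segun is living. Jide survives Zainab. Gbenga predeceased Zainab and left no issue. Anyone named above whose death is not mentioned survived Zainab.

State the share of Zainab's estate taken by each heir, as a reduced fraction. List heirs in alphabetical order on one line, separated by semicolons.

There is no surviving spouse, so the entire estate passes to Zainab's descendants per stirpes.
Gbenga left no surviving issue, so that branch lapses and is disregarded.
The estate is divided into 2 equal shares of 1/2 among Temitope, Dayo.
Temitope predeceased; the 1/2 allotted to Temitope's branch passes to Temitope's issue by representation.
The 1/2 is divided into 2 equal shares of 1/4 among Ifeoma, Bankole.
Ifeoma is living and takes 1/4.
Bankole is living and takes 1/4.
Dayo predeceased; the 1/2 allotted to Dayo's branch passes to Dayo's issue by representation.
The 1/2 is divided into 3 equal shares of 1/6 among Lanre, Obafemi, Jide.
Lanre is living and takes 1/6.
Obafemi predeceased; the 1/6 allotted to Obafemi's branch passes to Obafemi's issue by representation.
The 1/6 is divided into 4 equal shares of 1/24 among Morounke, Ngozi, Chukwudi, Uzoma.
Morounke is living and takes 1/24.
Ngozi is living and takes 1/24.
Chukwudi is living and takes 1/24.
Uzoma predeceased; the 1/24 allotted to Uzoma's branch passes to Uzoma's issue by representation.
The 1/24 is divided into 3 equal shares of 1/72 among Ronke, Folake, Segun.
Ronke is living and takes 1/72.
Folake is living and takes 1/72.
Segun is living and takes 1/72.
Jide is living and takes 1/6.

Bankole 1/4; Chukwudi 1/24; Folake 1/72; Ifeoma 1/4; Jide 1/6; Lanre 1/6; Morounke 1/24; Ngozi 1/24; Ronke 1/72; Segun 1/72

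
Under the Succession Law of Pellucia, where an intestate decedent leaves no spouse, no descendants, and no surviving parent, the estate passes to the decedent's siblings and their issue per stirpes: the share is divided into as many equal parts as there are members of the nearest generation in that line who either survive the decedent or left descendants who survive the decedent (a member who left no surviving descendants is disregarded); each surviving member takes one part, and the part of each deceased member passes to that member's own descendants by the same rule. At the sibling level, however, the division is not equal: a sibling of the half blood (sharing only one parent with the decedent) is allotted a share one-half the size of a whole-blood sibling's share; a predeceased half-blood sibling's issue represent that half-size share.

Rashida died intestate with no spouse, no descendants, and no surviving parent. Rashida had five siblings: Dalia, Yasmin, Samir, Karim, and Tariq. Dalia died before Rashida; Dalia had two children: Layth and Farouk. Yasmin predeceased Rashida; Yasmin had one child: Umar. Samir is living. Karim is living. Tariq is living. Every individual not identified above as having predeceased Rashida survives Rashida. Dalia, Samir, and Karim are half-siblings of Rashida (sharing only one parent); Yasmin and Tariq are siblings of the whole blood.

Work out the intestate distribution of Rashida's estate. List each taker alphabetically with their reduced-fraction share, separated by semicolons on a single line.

No spouse, descendants, or parent survives, so the estate passes to Rashida's siblings per stirpes.
Half-blood siblings count for one-half the weight of whole-blood siblings at the initial division.
Dividing 1 in proportion to weights (total weight 7/2): Dalia (weight 1/2) → 1/7; Yasmin (weight 1) → 2/7; Samir (weight 1/2) → 1/7; Karim (weight 1/2) → 1/7; Tariq (weight 1) → 2/7.
Dalia predeceased; the 1/7 allotted to Dalia's branch passes to Dalia's issue by representation.
The 1/7 is divided into 2 equal shares of 1/14 among Layth, Farouk.
Layth is living and takes 1/14.
Farouk is living and takes 1/14.
Yasmin predeceased; the 2/7 allotted to Yasmin's branch passes to Yasmin's issue by representation.
Umar is the sole taker at this level and receives the full 2/7.
Samir is living and takes 1/7.
Karim is living and takes 1/7.
Tariq is living and takes 2/7.

Farouk 1/14; Karim 1/7; Layth 1/14; Samir 1/7; Tariq 2/7; Umar 2/7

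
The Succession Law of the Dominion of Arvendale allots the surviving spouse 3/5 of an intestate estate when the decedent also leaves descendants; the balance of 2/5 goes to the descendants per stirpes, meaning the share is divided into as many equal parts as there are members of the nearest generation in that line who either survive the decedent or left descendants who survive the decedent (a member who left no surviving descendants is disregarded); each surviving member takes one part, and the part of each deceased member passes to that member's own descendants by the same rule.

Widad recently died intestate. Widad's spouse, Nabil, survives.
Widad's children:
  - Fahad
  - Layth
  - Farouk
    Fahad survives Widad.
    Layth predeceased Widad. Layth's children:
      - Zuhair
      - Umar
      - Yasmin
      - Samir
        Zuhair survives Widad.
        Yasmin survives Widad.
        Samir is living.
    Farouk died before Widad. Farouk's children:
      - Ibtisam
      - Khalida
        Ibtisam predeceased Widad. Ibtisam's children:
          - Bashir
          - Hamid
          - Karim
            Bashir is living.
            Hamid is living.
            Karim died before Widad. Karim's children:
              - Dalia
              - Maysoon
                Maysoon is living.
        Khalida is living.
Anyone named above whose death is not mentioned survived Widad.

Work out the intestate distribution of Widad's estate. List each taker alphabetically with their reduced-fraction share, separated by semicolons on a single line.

Nabil, as surviving spouse, takes 3/5.
The remaining 2/5 passes to Widad's descendants per stirpes.
The 2/5 is divided into 3 equal shares of 2/15 among Fahad, Layth, Farouk.
Fahad is living and takes 2/15.
Layth predeceased; the 2/15 allotted to Layth's branch passes to Layth's issue by representation.
The 2/15 is divided into 4 equal shares of 1/30 among Zuhair, Umar, Yasmin, Samir.
Zuhair is living and takes 1/30.
Umar is living and takes 1/30.
Yasmin is living and takes 1/30.
Samir is living and takes 1/30.
Farouk predeceased; the 2/15 allotted to Farouk's branch passes to Farouk's issue by representation.
The 2/15 is divided into 2 equal shares of 1/15 among Ibtisam, Khalida.
Ibtisam predeceased; the 1/15 allotted to Ibtisam's branch passes to Ibtisam's issue by representation.
The 1/15 is divided into 3 equal shares of 1/45 among Bashir, Hamid, Karim.
Bashir is living and takes 1/45.
Hamid is living and takes 1/45.
Karim predeceased; the 1/45 allotted to Karim's branch passes to Karim's issue by representation.
The 1/45 is divided into 2 equal shares of 1/90 among Dalia, Maysoon.
Dalia is living and takes 1/90.
Maysoon is living and takes 1/90.
Khalida is living and takes 1/15.

Bashir 1/45; Dalia 1/90; Fahad 2/15; Hamid 1/45; Khalida 1/15; Maysoon 1/90; Nabil 3/5; Samir 1/30; Umar 1/30; Yasmin 1/30; Zuhair 1/30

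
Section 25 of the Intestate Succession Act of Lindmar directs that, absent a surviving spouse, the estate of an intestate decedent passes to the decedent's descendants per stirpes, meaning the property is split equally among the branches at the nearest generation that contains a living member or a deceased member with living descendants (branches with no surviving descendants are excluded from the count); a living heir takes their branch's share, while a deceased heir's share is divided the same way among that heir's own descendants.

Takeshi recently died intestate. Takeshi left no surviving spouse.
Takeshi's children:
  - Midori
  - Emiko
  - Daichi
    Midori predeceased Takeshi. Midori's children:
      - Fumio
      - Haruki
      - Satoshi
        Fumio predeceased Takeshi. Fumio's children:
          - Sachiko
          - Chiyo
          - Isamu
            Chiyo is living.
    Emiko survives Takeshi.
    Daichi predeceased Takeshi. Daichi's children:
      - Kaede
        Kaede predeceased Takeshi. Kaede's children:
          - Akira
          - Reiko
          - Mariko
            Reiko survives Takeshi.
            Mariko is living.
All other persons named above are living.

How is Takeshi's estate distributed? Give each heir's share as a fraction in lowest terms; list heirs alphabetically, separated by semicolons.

There is no surviving spouse, so the entire estate passes to Takeshi's descendants per stirpes.
The estate is divided into 3 equal shares of 1/3 among Midori, Emiko, Daichi.
Midori predeceased; the 1/3 allotted to Midori's branch passes to Midori's issue by representation.
The 1/3 is divided into 3 equal shares of 1/9 among Fumio, Haruki, Satoshi.
Fumio predeceased; the 1/9 allotted to Fumio's branch passes to Fumio's issue by representation.
The 1/9 is divided into 3 equal shares of 1/27 among Sachiko, Chiyo, Isamu.
Sachiko is living and takes 1/27.
Chiyo is living and takes 1/27.
Isamu is living and takes 1/27.
Haruki is living and takes 1/9.
Satoshi is living and takes 1/9.
Emiko is living and takes 1/3.
Daichi predeceased; the 1/3 allotted to Daichi's branch passes to Daichi's issue by representation.
Kaede's line is the sole branch at this level, so the full 1/3 passes to Kaede's issue by representation.
The 1/3 is divided into 3 equal shares of 1/9 among Akira, Reiko, Mariko.
Akira is living and takes 1/9.
Reiko is living and takes 1/9.
Mariko is living and takes 1/9.

Akira 1/9; Chiyo 1/27; Emiko 1/3; Haruki 1/9; Isamu 1/27; Mariko 1/9; Reiko 1/9; Sachiko 1/27; Satoshi 1/9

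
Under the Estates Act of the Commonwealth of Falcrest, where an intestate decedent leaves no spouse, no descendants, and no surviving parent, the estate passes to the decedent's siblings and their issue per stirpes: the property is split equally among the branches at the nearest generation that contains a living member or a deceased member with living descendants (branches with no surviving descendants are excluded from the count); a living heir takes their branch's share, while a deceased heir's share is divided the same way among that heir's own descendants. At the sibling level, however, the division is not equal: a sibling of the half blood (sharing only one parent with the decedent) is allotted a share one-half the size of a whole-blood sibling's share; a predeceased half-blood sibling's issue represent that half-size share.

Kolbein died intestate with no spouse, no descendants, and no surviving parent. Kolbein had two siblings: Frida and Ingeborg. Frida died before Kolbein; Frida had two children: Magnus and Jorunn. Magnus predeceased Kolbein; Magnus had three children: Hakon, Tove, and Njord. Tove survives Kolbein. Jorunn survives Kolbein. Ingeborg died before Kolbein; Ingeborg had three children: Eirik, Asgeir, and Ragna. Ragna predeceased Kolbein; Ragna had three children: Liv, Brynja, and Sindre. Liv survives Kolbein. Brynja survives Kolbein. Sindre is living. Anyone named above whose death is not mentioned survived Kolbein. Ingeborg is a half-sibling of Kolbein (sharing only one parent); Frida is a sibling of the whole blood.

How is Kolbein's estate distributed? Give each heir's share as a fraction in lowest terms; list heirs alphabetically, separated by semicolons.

No spouse, descendants, or parent survives, so the estate passes to Kolbein's siblings per stirpes.
Half-blood siblings count for one-half the weight of whole-blood siblings at the initial division.
Dividing 1 in proportion to weights (total weight 3/2): Frida (weight 1) → 2/3; Ingeborg (weight 1/2) → 1/3.
Frida predeceased; the 2/3 allotted to Frida's branch passes to Frida's issue by representation.
The 2/3 is divided into 2 equal shares of 1/3 among Magnus, Jorunn.
Magnus predeceased; the 1/3 allotted to Magnus's branch passes to Magnus's issue by representation.
The 1/3 is divided into 3 equal shares of 1/9 among Hakon, Tove, Njord.
Hakon is living and takes 1/9.
Tove is living and takes 1/9.
Njord is living and takes 1/9.
Jorunn is living and takes 1/3.
Ingeborg predeceased; the 1/3 allotted to Ingeborg's branch passes to Ingeborg's issue by representation.
The 1/3 is divided into 3 equal shares of 1/9 among Eirik, Asgeir, Ragna.
Eirik is living and takes 1/9.
Asgeir is living and takes 1/9.
Ragna predeceased; the 1/9 allotted to Ragna's branch passes to Ragna's issue by representation.
The 1/9 is divided into 3 equal shares of 1/27 among Liv, Brynja, Sindre.
Liv is living and takes 1/27.
Brynja is living and takes 1/27.
Sindre is living and takes 1/27.

Asgeir 1/9; Brynja 1/27; Eirik 1/9; Hakon 1/9; Jorunn 1/3; Liv 1/27; Njord 1/9; Sindre 1/27; Tove 1/9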